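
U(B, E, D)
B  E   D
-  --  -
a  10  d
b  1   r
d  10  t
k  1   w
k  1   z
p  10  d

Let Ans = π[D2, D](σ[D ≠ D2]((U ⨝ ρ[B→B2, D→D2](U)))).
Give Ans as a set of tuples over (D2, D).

{(d, t), (r, w), (r, z), (t, d), (w, r), (w, z), (z, r), (z, w)}

ρ[B→B2, D→D2]: schema becomes (B2, E, D2); tuples unchanged.
Natural join on E: {(a, 10, d, a, d), (a, 10, d, d, t), (a, 10, d, p, d), (b, 1, r, b, r), (b, 1, r, k, w), (b, 1, r, k, z), (d, 10, t, a, d), (d, 10, t, d, t), (d, 10, t, p, d), (k, 1, w, b, r), (k, 1, w, k, w), (k, 1, w, k, z), (k, 1, z, b, r), (k, 1, z, k, w), (k, 1, z, k, z), (p, 10, d, a, d), (p, 10, d, d, t), (p, 10, d, p, d)}
Filtering on D ≠ D2 leaves {(a, 10, d, d, t), (b, 1, r, k, w), (b, 1, r, k, z), (d, 10, t, a, d), (d, 10, t, p, d), (k, 1, w, b, r), (k, 1, w, k, z), (k, 1, z, b, r), (k, 1, z, k, w), (p, 10, d, d, t)}.
Keep only column(s) D2, D (2 duplicate(s) eliminated): {(d, t), (r, w), (r, z), (t, d), (w, r), (w, z), (z, r), (z, w)}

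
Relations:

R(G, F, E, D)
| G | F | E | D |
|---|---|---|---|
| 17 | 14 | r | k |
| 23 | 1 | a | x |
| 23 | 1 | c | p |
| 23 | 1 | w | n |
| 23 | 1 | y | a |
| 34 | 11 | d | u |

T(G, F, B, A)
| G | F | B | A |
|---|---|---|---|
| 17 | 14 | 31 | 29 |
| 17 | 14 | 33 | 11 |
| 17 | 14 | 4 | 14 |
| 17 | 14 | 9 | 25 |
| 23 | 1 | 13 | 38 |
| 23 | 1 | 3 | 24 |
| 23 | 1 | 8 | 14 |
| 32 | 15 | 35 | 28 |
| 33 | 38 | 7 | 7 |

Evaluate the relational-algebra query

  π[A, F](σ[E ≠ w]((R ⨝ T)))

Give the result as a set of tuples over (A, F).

{(11, 14), (14, 1), (14, 14), (24, 1), (25, 14), (29, 14), (38, 1)}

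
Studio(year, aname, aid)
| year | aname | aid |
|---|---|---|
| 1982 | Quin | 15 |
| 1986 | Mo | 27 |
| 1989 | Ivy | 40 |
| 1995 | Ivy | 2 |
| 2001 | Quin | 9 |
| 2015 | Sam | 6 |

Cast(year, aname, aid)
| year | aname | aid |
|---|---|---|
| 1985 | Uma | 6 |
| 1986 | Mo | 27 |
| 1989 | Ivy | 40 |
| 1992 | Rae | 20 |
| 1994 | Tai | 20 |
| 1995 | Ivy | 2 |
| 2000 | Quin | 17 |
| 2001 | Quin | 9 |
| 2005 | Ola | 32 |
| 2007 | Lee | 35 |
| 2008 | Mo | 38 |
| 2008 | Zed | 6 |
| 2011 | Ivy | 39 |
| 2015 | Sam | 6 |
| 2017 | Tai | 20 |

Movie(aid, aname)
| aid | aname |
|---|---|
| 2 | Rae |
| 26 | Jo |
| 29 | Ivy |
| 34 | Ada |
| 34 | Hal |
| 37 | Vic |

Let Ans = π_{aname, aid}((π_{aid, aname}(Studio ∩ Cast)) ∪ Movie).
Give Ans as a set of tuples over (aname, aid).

{(Ada, 34), (Hal, 34), (Ivy, 2), (Ivy, 29), (Ivy, 40), (Jo, 26), (Mo, 27), (Quin, 9), (Rae, 2), (Sam, 6), (Vic, 37)}

Intersection: {(1982, Quin, 15), (1986, Mo, 27), (1989, Ivy, 40), (1995, Ivy, 2), (2001, Quin, 9), (2015, Sam, 6)} with {(1985, Uma, 6), (1986, Mo, 27), (1989, Ivy, 40), (1992, Rae, 20), (1994, Tai, 20), (1995, Ivy, 2), (2000, Quin, 17), (2001, Quin, 9), (2005, Ola, 32), (2007, Lee, 35), (2008, Mo, 38), (2008, Zed, 6), (2011, Ivy, 39), (2015, Sam, 6), (2017, Tai, 20)} → {(1986, Mo, 27), (1989, Ivy, 40), (1995, Ivy, 2), (2001, Quin, 9), (2015, Sam, 6)}
π[aid, aname]: project onto (aid, aname) → {(2, Ivy), (27, Mo), (40, Ivy), (6, Sam), (9, Quin)}
Union: {(2, Ivy), (27, Mo), (40, Ivy), (6, Sam), (9, Quin)} with {(2, Rae), (26, Jo), (29, Ivy), (34, Ada), (34, Hal), (37, Vic)} → {(2, Ivy), (2, Rae), (26, Jo), (27, Mo), (29, Ivy), (34, Ada), (34, Hal), (37, Vic), (40, Ivy), (6, Sam), (9, Quin)}
π[aname, aid]: project onto (aname, aid) → {(Ada, 34), (Hal, 34), (Ivy, 2), (Ivy, 29), (Ivy, 40), (Jo, 26), (Mo, 27), (Quin, 9), (Rae, 2), (Sam, 6), (Vic, 37)}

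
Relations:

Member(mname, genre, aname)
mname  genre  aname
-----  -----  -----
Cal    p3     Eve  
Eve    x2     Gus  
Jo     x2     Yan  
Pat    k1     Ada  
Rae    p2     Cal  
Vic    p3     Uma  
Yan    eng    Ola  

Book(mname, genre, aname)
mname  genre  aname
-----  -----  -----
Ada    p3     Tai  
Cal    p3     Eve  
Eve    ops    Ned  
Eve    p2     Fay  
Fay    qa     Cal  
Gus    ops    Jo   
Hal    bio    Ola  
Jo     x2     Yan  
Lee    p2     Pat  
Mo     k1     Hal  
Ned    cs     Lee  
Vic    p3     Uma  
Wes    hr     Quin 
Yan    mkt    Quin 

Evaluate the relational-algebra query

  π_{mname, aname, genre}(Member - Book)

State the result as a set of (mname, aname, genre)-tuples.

Difference: {(Cal, p3, Eve), (Eve, x2, Gus), (Jo, x2, Yan), (Pat, k1, Ada), (Rae, p2, Cal), (Vic, p3, Uma), (Yan, eng, Ola)} with {(Ada, p3, Tai), (Cal, p3, Eve), (Eve, ops, Ned), (Eve, p2, Fay), (Fay, qa, Cal), (Gus, ops, Jo), (Hal, bio, Ola), (Jo, x2, Yan), (Lee, p2, Pat), (Mo, k1, Hal), (Ned, cs, Lee), (Vic, p3, Uma), (Wes, hr, Quin), (Yan, mkt, Quin)} → {(Eve, x2, Gus), (Pat, k1, Ada), (Rae, p2, Cal), (Yan, eng, Ola)}
π_{mname, aname, genre} gives {(Eve, Gus, x2), (Pat, Ada, k1), (Rae, Cal, p2), (Yan, Ola, eng)}.

{(Eve, Gus, x2), (Pat, Ada, k1), (Rae, Cal, p2), (Yan, Ola, eng)}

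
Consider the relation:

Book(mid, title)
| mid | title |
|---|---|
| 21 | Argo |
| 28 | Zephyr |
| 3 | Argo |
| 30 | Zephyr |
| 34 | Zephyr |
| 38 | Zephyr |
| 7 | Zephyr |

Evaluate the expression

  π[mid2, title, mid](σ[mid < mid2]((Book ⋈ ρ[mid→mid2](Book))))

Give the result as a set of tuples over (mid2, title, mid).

ρ[mid→mid2]: schema becomes (mid2, title); tuples unchanged.
Book ⋈ ρ[mid→mid2](Book) (natural join on title): {(21, Argo, 21), (21, Argo, 3), (28, Zephyr, 28), (28, Zephyr, 30), (28, Zephyr, 34), (28, Zephyr, 38), (28, Zephyr, 7), (3, Argo, 21), (3, Argo, 3), (30, Zephyr, 28), (30, Zephyr, 30), (30, Zephyr, 34), (30, Zephyr, 38), (30, Zephyr, 7), (34, Zephyr, 28), (34, Zephyr, 30), (34, Zephyr, 34), (34, Zephyr, 38), (34, Zephyr, 7), (38, Zephyr, 28), (38, Zephyr, 30), (38, Zephyr, 34), (38, Zephyr, 38), (38, Zephyr, 7), (7, Zephyr, 28), (7, Zephyr, 30), (7, Zephyr, 34), (7, Zephyr, 38), (7, Zephyr, 7)}
Apply σ_{mid < mid2}; surviving tuples: {(28, Zephyr, 30), (28, Zephyr, 34), (28, Zephyr, 38), (3, Argo, 21), (30, Zephyr, 34), (30, Zephyr, 38), (34, Zephyr, 38), (7, Zephyr, 28), (7, Zephyr, 30), (7, Zephyr, 34), (7, Zephyr, 38)}
Projecting to mid2, title, mid: {(21, Argo, 3), (28, Zephyr, 7), (30, Zephyr, 28), (30, Zephyr, 7), (34, Zephyr, 28), (34, Zephyr, 30), (34, Zephyr, 7), (38, Zephyr, 28), (38, Zephyr, 30), (38, Zephyr, 34), (38, Zephyr, 7)}

{(21, Argo, 3), (28, Zephyr, 7), (30, Zephyr, 28), (30, Zephyr, 7), (34, Zephyr, 28), (34, Zephyr, 30), (34, Zephyr, 7), (38, Zephyr, 28), (38, Zephyr, 30), (38, Zephyr, 34), (38, Zephyr, 7)}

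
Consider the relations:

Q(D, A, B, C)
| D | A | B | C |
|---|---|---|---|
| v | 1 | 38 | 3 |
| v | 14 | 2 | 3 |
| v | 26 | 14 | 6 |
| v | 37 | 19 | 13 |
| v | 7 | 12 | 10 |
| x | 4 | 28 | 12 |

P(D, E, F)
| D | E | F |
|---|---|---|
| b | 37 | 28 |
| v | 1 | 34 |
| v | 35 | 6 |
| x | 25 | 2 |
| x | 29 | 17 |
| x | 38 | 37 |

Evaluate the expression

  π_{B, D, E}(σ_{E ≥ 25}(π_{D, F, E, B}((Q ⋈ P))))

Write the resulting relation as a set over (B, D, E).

Q ⋈ P (natural join on D): {(v, 1, 38, 3, 1, 34), (v, 1, 38, 3, 35, 6), (v, 14, 2, 3, 1, 34), (v, 14, 2, 3, 35, 6), (v, 26, 14, 6, 1, 34), (v, 26, 14, 6, 35, 6), (v, 37, 19, 13, 1, 34), (v, 37, 19, 13, 35, 6), (v, 7, 12, 10, 1, 34), (v, 7, 12, 10, 35, 6), (x, 4, 28, 12, 25, 2), (x, 4, 28, 12, 29, 17), (x, 4, 28, 12, 38, 37)}
Keep only column(s) D, F, E, B: {(v, 34, 1, 12), (v, 34, 1, 14), (v, 34, 1, 19), (v, 34, 1, 2), (v, 34, 1, 38), (v, 6, 35, 12), (v, 6, 35, 14), (v, 6, 35, 19), (v, 6, 35, 2), (v, 6, 35, 38), (x, 17, 29, 28), (x, 2, 25, 28), (x, 37, 38, 28)}
Selection E ≥ 25: {(v, 6, 35, 12), (v, 6, 35, 14), (v, 6, 35, 19), (v, 6, 35, 2), (v, 6, 35, 38), (x, 17, 29, 28), (x, 2, 25, 28), (x, 37, 38, 28)}
Keep only column(s) B, D, E: {(12, v, 35), (14, v, 35), (19, v, 35), (2, v, 35), (28, x, 25), (28, x, 29), (28, x, 38), (38, v, 35)}

{(12, v, 35), (14, v, 35), (19, v, 35), (2, v, 35), (28, x, 25), (28, x, 29), (28, x, 38), (38, v, 35)}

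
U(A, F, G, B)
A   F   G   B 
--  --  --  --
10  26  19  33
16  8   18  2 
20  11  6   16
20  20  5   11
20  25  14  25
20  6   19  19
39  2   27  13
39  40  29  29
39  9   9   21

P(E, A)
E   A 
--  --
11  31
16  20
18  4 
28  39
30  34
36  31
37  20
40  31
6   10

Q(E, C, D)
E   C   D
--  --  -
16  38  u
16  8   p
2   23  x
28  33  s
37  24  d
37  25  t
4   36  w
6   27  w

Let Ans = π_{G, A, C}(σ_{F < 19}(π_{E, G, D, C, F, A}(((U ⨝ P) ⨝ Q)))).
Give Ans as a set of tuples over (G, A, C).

{(19, 20, 24), (19, 20, 25), (19, 20, 38), (19, 20, 8), (27, 39, 33), (6, 20, 24), (6, 20, 25), (6, 20, 38), (6, 20, 8), (9, 39, 33)}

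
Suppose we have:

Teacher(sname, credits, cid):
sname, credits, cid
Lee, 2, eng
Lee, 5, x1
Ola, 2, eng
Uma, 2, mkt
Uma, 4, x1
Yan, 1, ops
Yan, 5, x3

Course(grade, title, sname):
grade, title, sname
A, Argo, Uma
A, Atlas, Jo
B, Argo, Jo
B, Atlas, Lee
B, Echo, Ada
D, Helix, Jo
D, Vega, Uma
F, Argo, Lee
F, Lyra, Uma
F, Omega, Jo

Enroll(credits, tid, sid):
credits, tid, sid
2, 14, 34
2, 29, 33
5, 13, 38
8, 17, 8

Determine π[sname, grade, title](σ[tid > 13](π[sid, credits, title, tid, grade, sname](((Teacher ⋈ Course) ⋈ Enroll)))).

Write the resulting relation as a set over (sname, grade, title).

{(Lee, B, Atlas), (Lee, F, Argo), (Uma, A, Argo), (Uma, D, Vega), (Uma, F, Lyra)}

Teacher ⋈ Course (natural join on sname): {(Lee, 2, eng, B, Atlas), (Lee, 2, eng, F, Argo), (Lee, 5, x1, B, Atlas), (Lee, 5, x1, F, Argo), (Uma, 2, mkt, A, Argo), (Uma, 2, mkt, D, Vega), (Uma, 2, mkt, F, Lyra), (Uma, 4, x1, A, Argo), (Uma, 4, x1, D, Vega), (Uma, 4, x1, F, Lyra)}
(Teacher ⋈ Course) ⋈ Enroll (natural join on credits): {(Lee, 2, eng, B, Atlas, 14, 34), (Lee, 2, eng, B, Atlas, 29, 33), (Lee, 2, eng, F, Argo, 14, 34), (Lee, 2, eng, F, Argo, 29, 33), (Lee, 5, x1, B, Atlas, 13, 38), (Lee, 5, x1, F, Argo, 13, 38), (Uma, 2, mkt, A, Argo, 14, 34), (Uma, 2, mkt, A, Argo, 29, 33), (Uma, 2, mkt, D, Vega, 14, 34), (Uma, 2, mkt, D, Vega, 29, 33), (Uma, 2, mkt, F, Lyra, 14, 34), (Uma, 2, mkt, F, Lyra, 29, 33)}
π[sid, credits, title, tid, grade, sname]: project onto (sid, credits, title, tid, grade, sname) → {(33, 2, Argo, 29, A, Uma), (33, 2, Argo, 29, F, Lee), (33, 2, Atlas, 29, B, Lee), (33, 2, Lyra, 29, F, Uma), (33, 2, Vega, 29, D, Uma), (34, 2, Argo, 14, A, Uma), (34, 2, Argo, 14, F, Lee), (34, 2, Atlas, 14, B, Lee), (34, 2, Lyra, 14, F, Uma), (34, 2, Vega, 14, D, Uma), (38, 5, Argo, 13, F, Lee), (38, 5, Atlas, 13, B, Lee)}
Filtering on tid > 13 leaves {(33, 2, Argo, 29, A, Uma), (33, 2, Argo, 29, F, Lee), (33, 2, Atlas, 29, B, Lee), (33, 2, Lyra, 29, F, Uma), (33, 2, Vega, 29, D, Uma), (34, 2, Argo, 14, A, Uma), (34, 2, Argo, 14, F, Lee), (34, 2, Atlas, 14, B, Lee), (34, 2, Lyra, 14, F, Uma), (34, 2, Vega, 14, D, Uma)}.
π[sname, grade, title]: project onto (sname, grade, title) (5 duplicate(s) eliminated) → {(Lee, B, Atlas), (Lee, F, Argo), (Uma, A, Argo), (Uma, D, Vega), (Uma, F, Lyra)}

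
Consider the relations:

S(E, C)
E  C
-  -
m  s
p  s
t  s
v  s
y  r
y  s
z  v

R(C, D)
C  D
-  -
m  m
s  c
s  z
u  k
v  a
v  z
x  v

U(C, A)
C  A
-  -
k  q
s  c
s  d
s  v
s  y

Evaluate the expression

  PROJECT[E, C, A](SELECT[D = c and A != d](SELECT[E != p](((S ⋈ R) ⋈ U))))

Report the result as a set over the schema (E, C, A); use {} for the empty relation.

S ⋈ R (natural join on C): {(m, s, c), (m, s, z), (p, s, c), (p, s, z), (t, s, c), (t, s, z), (v, s, c), (v, s, z), (y, s, c), (y, s, z), (z, v, a), (z, v, z)}
(S ⋈ R) ⋈ U (natural join on C): {(m, s, c, c), (m, s, c, d), (m, s, c, v), (m, s, c, y), (m, s, z, c), (m, s, z, d), (m, s, z, v), (m, s, z, y), (p, s, c, c), (p, s, c, d), (p, s, c, v), (p, s, c, y), (p, s, z, c), (p, s, z, d), (p, s, z, v), (p, s, z, y), (t, s, c, c), (t, s, c, d), (t, s, c, v), (t, s, c, y), (t, s, z, c), (t, s, z, d), (t, s, z, v), (t, s, z, y), (v, s, c, c), (v, s, c, d), (v, s, c, v), (v, s, c, y), (v, s, z, c), (v, s, z, d), (v, s, z, v), (v, s, z, y), (y, s, c, c), (y, s, c, d), (y, s, c, v), (y, s, c, y), (y, s, z, c), (y, s, z, d), (y, s, z, v), (y, s, z, y)}
Filtering on E != p leaves {(m, s, c, c), (m, s, c, d), (m, s, c, v), (m, s, c, y), (m, s, z, c), (m, s, z, d), (m, s, z, v), (m, s, z, y), (t, s, c, c), (t, s, c, d), (t, s, c, v), (t, s, c, y), (t, s, z, c), (t, s, z, d), (t, s, z, v), (t, s, z, y), (v, s, c, c), (v, s, c, d), (v, s, c, v), (v, s, c, y), (v, s, z, c), (v, s, z, d), (v, s, z, v), (v, s, z, y), (y, s, c, c), (y, s, c, d), (y, s, c, v), (y, s, c, y), (y, s, z, c), (y, s, z, d), (y, s, z, v), (y, s, z, y)}.
Filtering on D = c and A != d leaves {(m, s, c, c), (m, s, c, v), (m, s, c, y), (t, s, c, c), (t, s, c, v), (t, s, c, y), (v, s, c, c), (v, s, c, v), (v, s, c, y), (y, s, c, c), (y, s, c, v), (y, s, c, y)}.
π_{E, C, A} gives {(m, s, c), (m, s, v), (m, s, y), (t, s, c), (t, s, v), (t, s, y), (v, s, c), (v, s, v), (v, s, y), (y, s, c), (y, s, v), (y, s, y)}.

{(m, s, c), (m, s, v), (m, s, y), (t, s, c), (t, s, v), (t, s, y), (v, s, c), (v, s, v), (v, s, y), (y, s, c), (y, s, v), (y, s, y)}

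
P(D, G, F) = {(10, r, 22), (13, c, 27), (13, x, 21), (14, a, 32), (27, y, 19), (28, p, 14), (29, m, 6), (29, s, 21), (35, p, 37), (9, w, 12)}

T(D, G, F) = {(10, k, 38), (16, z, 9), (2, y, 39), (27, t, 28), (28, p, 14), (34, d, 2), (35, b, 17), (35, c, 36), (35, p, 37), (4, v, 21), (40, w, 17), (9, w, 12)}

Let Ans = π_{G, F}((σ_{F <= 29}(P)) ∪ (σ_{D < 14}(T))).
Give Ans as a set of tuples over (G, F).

{(c, 27), (k, 38), (m, 6), (p, 14), (r, 22), (s, 21), (v, 21), (w, 12), (x, 21), (y, 19), (y, 39)}

Apply σ_{F <= 29}; surviving tuples: {(10, r, 22), (13, c, 27), (13, x, 21), (27, y, 19), (28, p, 14), (29, m, 6), (29, s, 21), (9, w, 12)}
Apply σ_{D < 14}; surviving tuples: {(10, k, 38), (2, y, 39), (4, v, 21), (9, w, 12)}
Taking the union: {(10, k, 38), (10, r, 22), (13, c, 27), (13, x, 21), (2, y, 39), (27, y, 19), (28, p, 14), (29, m, 6), (29, s, 21), (4, v, 21), (9, w, 12)}
Keep only column(s) G, F: {(c, 27), (k, 38), (m, 6), (p, 14), (r, 22), (s, 21), (v, 21), (w, 12), (x, 21), (y, 19), (y, 39)}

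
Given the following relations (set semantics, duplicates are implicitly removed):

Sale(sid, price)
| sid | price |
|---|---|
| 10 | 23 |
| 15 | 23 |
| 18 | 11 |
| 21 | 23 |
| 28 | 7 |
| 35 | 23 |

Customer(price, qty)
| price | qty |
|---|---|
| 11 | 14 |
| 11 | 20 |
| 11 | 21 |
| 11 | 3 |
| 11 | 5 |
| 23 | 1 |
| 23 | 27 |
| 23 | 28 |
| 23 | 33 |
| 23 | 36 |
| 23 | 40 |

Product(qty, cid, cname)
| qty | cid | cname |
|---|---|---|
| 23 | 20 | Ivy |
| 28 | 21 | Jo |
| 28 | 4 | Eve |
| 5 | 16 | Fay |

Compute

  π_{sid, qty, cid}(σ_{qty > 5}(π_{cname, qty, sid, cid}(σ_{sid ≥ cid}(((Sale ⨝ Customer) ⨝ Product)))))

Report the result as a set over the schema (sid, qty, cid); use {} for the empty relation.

Sale ⋈ Customer (natural join on price): {(10, 23, 1), (10, 23, 27), (10, 23, 28), (10, 23, 33), (10, 23, 36), (10, 23, 40), (15, 23, 1), (15, 23, 27), (15, 23, 28), (15, 23, 33), (15, 23, 36), (15, 23, 40), (18, 11, 14), (18, 11, 20), (18, 11, 21), (18, 11, 3), (18, 11, 5), (21, 23, 1), (21, 23, 27), (21, 23, 28), (21, 23, 33), (21, 23, 36), (21, 23, 40), (35, 23, 1), (35, 23, 27), (35, 23, 28), (35, 23, 33), (35, 23, 36), (35, 23, 40)}
(Sale ⨝ Customer) ⋈ Product (natural join on qty): {(10, 23, 28, 21, Jo), (10, 23, 28, 4, Eve), (15, 23, 28, 21, Jo), (15, 23, 28, 4, Eve), (18, 11, 5, 16, Fay), (21, 23, 28, 21, Jo), (21, 23, 28, 4, Eve), (35, 23, 28, 21, Jo), (35, 23, 28, 4, Eve)}
Filtering on sid ≥ cid leaves {(10, 23, 28, 4, Eve), (15, 23, 28, 4, Eve), (18, 11, 5, 16, Fay), (21, 23, 28, 21, Jo), (21, 23, 28, 4, Eve), (35, 23, 28, 21, Jo), (35, 23, 28, 4, Eve)}.
π_{cname, qty, sid, cid} gives {(Eve, 28, 10, 4), (Eve, 28, 15, 4), (Eve, 28, 21, 4), (Eve, 28, 35, 4), (Fay, 5, 18, 16), (Jo, 28, 21, 21), (Jo, 28, 35, 21)}.
Filtering on qty > 5 leaves {(Eve, 28, 10, 4), (Eve, 28, 15, 4), (Eve, 28, 21, 4), (Eve, 28, 35, 4), (Jo, 28, 21, 21), (Jo, 28, 35, 21)}.
π_{sid, qty, cid} gives {(10, 28, 4), (15, 28, 4), (21, 28, 21), (21, 28, 4), (35, 28, 21), (35, 28, 4)}.

{(10, 28, 4), (15, 28, 4), (21, 28, 21), (21, 28, 4), (35, 28, 21), (35, 28, 4)}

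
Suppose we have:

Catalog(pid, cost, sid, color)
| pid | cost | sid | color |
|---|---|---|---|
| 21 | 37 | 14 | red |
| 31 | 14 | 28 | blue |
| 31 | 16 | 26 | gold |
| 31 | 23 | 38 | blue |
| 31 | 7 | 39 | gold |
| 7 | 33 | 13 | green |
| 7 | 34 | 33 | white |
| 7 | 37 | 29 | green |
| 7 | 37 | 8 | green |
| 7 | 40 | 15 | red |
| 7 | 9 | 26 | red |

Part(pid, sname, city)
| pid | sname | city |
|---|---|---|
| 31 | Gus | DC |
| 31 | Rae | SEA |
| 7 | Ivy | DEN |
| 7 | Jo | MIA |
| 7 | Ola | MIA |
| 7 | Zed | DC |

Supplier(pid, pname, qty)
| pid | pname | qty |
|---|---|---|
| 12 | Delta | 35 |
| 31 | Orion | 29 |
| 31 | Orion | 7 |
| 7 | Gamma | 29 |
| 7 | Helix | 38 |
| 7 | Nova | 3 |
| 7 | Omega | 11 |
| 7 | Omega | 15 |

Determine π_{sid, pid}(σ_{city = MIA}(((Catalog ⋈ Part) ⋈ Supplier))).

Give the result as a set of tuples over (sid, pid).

{(13, 7), (15, 7), (26, 7), (29, 7), (33, 7), (8, 7)}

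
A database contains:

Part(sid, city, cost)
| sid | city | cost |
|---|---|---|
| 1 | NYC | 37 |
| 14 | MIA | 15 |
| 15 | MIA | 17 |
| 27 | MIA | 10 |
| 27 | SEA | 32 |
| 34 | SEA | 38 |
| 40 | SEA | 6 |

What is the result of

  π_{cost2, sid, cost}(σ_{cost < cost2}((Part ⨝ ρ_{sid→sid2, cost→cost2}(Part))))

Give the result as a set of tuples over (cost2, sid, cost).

{(15, 27, 10), (17, 14, 15), (17, 27, 10), (32, 40, 6), (38, 27, 32), (38, 40, 6)}

ρ[sid→sid2, cost→cost2]: schema becomes (sid2, city, cost2); tuples unchanged.
Joining Part and ρ_{sid→sid2, cost→cost2}(Part) on city yields {(1, NYC, 37, 1, 37), (14, MIA, 15, 14, 15), (14, MIA, 15, 15, 17), (14, MIA, 15, 27, 10), (15, MIA, 17, 14, 15), (15, MIA, 17, 15, 17), (15, MIA, 17, 27, 10), (27, MIA, 10, 14, 15), (27, MIA, 10, 15, 17), (27, MIA, 10, 27, 10), (27, SEA, 32, 27, 32), (27, SEA, 32, 34, 38), (27, SEA, 32, 40, 6), (34, SEA, 38, 27, 32), (34, SEA, 38, 34, 38), (34, SEA, 38, 40, 6), (40, SEA, 6, 27, 32), (40, SEA, 6, 34, 38), (40, SEA, 6, 40, 6)}.
Filtering on cost < cost2 leaves {(14, MIA, 15, 15, 17), (27, MIA, 10, 14, 15), (27, MIA, 10, 15, 17), (27, SEA, 32, 34, 38), (40, SEA, 6, 27, 32), (40, SEA, 6, 34, 38)}.
Keep only column(s) cost2, sid, cost: {(15, 27, 10), (17, 14, 15), (17, 27, 10), (32, 40, 6), (38, 27, 32), (38, 40, 6)}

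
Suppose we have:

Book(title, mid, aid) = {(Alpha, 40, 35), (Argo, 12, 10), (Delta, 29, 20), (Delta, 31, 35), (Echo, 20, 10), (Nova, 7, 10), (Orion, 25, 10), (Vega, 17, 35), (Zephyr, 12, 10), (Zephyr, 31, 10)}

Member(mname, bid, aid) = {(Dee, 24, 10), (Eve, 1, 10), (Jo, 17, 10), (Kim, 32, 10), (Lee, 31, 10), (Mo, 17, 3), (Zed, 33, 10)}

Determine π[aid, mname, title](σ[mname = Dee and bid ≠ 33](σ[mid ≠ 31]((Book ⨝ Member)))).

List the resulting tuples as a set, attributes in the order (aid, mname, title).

{(10, Dee, Argo), (10, Dee, Echo), (10, Dee, Nova), (10, Dee, Orion), (10, Dee, Zephyr)}

Natural join on aid: {(Argo, 12, 10, Dee, 24), (Argo, 12, 10, Eve, 1), (Argo, 12, 10, Jo, 17), (Argo, 12, 10, Kim, 32), (Argo, 12, 10, Lee, 31), (Argo, 12, 10, Zed, 33), (Echo, 20, 10, Dee, 24), (Echo, 20, 10, Eve, 1), (Echo, 20, 10, Jo, 17), (Echo, 20, 10, Kim, 32), (Echo, 20, 10, Lee, 31), (Echo, 20, 10, Zed, 33), (Nova, 7, 10, Dee, 24), (Nova, 7, 10, Eve, 1), (Nova, 7, 10, Jo, 17), (Nova, 7, 10, Kim, 32), (Nova, 7, 10, Lee, 31), (Nova, 7, 10, Zed, 33), (Orion, 25, 10, Dee, 24), (Orion, 25, 10, Eve, 1), (Orion, 25, 10, Jo, 17), (Orion, 25, 10, Kim, 32), (Orion, 25, 10, Lee, 31), (Orion, 25, 10, Zed, 33), (Zephyr, 12, 10, Dee, 24), (Zephyr, 12, 10, Eve, 1), (Zephyr, 12, 10, Jo, 17), (Zephyr, 12, 10, Kim, 32), (Zephyr, 12, 10, Lee, 31), (Zephyr, 12, 10, Zed, 33), (Zephyr, 31, 10, Dee, 24), (Zephyr, 31, 10, Eve, 1), (Zephyr, 31, 10, Jo, 17), (Zephyr, 31, 10, Kim, 32), (Zephyr, 31, 10, Lee, 31), (Zephyr, 31, 10, Zed, 33)}
Filtering on mid ≠ 31 leaves {(Argo, 12, 10, Dee, 24), (Argo, 12, 10, Eve, 1), (Argo, 12, 10, Jo, 17), (Argo, 12, 10, Kim, 32), (Argo, 12, 10, Lee, 31), (Argo, 12, 10, Zed, 33), (Echo, 20, 10, Dee, 24), (Echo, 20, 10, Eve, 1), (Echo, 20, 10, Jo, 17), (Echo, 20, 10, Kim, 32), (Echo, 20, 10, Lee, 31), (Echo, 20, 10, Zed, 33), (Nova, 7, 10, Dee, 24), (Nova, 7, 10, Eve, 1), (Nova, 7, 10, Jo, 17), (Nova, 7, 10, Kim, 32), (Nova, 7, 10, Lee, 31), (Nova, 7, 10, Zed, 33), (Orion, 25, 10, Dee, 24), (Orion, 25, 10, Eve, 1), (Orion, 25, 10, Jo, 17), (Orion, 25, 10, Kim, 32), (Orion, 25, 10, Lee, 31), (Orion, 25, 10, Zed, 33), (Zephyr, 12, 10, Dee, 24), (Zephyr, 12, 10, Eve, 1), (Zephyr, 12, 10, Jo, 17), (Zephyr, 12, 10, Kim, 32), (Zephyr, 12, 10, Lee, 31), (Zephyr, 12, 10, Zed, 33)}.
Filtering on mname = Dee and bid ≠ 33 leaves {(Argo, 12, 10, Dee, 24), (Echo, 20, 10, Dee, 24), (Nova, 7, 10, Dee, 24), (Orion, 25, 10, Dee, 24), (Zephyr, 12, 10, Dee, 24)}.
Keep only column(s) aid, mname, title: {(10, Dee, Argo), (10, Dee, Echo), (10, Dee, Nova), (10, Dee, Orion), (10, Dee, Zephyr)}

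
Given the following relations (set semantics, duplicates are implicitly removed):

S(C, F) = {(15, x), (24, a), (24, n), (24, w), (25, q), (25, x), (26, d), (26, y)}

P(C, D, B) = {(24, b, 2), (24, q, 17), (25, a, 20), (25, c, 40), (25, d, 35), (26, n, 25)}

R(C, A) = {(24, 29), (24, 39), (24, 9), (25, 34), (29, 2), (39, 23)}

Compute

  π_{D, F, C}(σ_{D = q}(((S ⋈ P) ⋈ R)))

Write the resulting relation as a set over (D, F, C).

{(q, a, 24), (q, n, 24), (q, w, 24)}

Joining S and P on C yields {(24, a, b, 2), (24, a, q, 17), (24, n, b, 2), (24, n, q, 17), (24, w, b, 2), (24, w, q, 17), (25, q, a, 20), (25, q, c, 40), (25, q, d, 35), (25, x, a, 20), (25, x, c, 40), (25, x, d, 35), (26, d, n, 25), (26, y, n, 25)}.
Joining (S ⋈ P) and R on C yields {(24, a, b, 2, 29), (24, a, b, 2, 39), (24, a, b, 2, 9), (24, a, q, 17, 29), (24, a, q, 17, 39), (24, a, q, 17, 9), (24, n, b, 2, 29), (24, n, b, 2, 39), (24, n, b, 2, 9), (24, n, q, 17, 29), (24, n, q, 17, 39), (24, n, q, 17, 9), (24, w, b, 2, 29), (24, w, b, 2, 39), (24, w, b, 2, 9), (24, w, q, 17, 29), (24, w, q, 17, 39), (24, w, q, 17, 9), (25, q, a, 20, 34), (25, q, c, 40, 34), (25, q, d, 35, 34), (25, x, a, 20, 34), (25, x, c, 40, 34), (25, x, d, 35, 34)}.
Filtering on D = q leaves {(24, a, q, 17, 29), (24, a, q, 17, 39), (24, a, q, 17, 9), (24, n, q, 17, 29), (24, n, q, 17, 39), (24, n, q, 17, 9), (24, w, q, 17, 29), (24, w, q, 17, 39), (24, w, q, 17, 9)}.
Projecting to D, F, C (6 duplicate(s) eliminated): {(q, a, 24), (q, n, 24), (q, w, 24)}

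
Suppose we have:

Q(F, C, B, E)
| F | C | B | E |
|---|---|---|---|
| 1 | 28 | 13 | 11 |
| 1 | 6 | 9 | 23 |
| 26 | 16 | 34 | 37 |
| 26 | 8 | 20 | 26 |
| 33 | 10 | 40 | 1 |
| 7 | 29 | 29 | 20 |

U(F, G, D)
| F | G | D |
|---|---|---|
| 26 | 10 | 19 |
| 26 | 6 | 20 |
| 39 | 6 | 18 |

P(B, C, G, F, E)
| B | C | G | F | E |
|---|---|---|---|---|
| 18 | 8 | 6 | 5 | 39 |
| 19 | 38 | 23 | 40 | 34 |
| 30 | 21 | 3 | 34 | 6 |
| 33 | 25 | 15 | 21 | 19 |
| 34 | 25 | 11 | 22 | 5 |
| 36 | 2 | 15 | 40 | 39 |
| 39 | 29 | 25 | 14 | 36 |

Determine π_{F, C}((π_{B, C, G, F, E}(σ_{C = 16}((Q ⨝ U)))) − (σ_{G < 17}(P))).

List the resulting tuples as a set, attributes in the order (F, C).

Natural join on F: {(26, 16, 34, 37, 10, 19), (26, 16, 34, 37, 6, 20), (26, 8, 20, 26, 10, 19), (26, 8, 20, 26, 6, 20)}
Selection C = 16: {(26, 16, 34, 37, 10, 19), (26, 16, 34, 37, 6, 20)}
Projecting to B, C, G, F, E: {(34, 16, 10, 26, 37), (34, 16, 6, 26, 37)}
Selection G < 17: {(18, 8, 6, 5, 39), (30, 21, 3, 34, 6), (33, 25, 15, 21, 19), (34, 25, 11, 22, 5), (36, 2, 15, 40, 39)}
Taking the difference: {(34, 16, 10, 26, 37), (34, 16, 6, 26, 37)}
Projecting to F, C (1 duplicate(s) eliminated): {(26, 16)}

{(26, 16)}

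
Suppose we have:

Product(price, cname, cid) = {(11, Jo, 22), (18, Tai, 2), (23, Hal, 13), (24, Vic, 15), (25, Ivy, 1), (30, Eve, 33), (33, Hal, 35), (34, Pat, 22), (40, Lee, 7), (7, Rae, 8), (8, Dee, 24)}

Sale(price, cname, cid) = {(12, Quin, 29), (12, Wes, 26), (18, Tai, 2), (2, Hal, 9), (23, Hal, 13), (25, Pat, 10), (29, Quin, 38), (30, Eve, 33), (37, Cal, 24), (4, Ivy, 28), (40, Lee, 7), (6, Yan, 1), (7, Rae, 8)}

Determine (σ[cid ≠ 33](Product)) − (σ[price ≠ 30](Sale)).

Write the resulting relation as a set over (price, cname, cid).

{(11, Jo, 22), (24, Vic, 15), (25, Ivy, 1), (33, Hal, 35), (34, Pat, 22), (8, Dee, 24)}

Selection cid ≠ 33: {(11, Jo, 22), (18, Tai, 2), (23, Hal, 13), (24, Vic, 15), (25, Ivy, 1), (33, Hal, 35), (34, Pat, 22), (40, Lee, 7), (7, Rae, 8), (8, Dee, 24)}
Selection price ≠ 30: {(12, Quin, 29), (12, Wes, 26), (18, Tai, 2), (2, Hal, 9), (23, Hal, 13), (25, Pat, 10), (29, Quin, 38), (37, Cal, 24), (4, Ivy, 28), (40, Lee, 7), (6, Yan, 1), (7, Rae, 8)}
Difference: {(11, Jo, 22), (18, Tai, 2), (23, Hal, 13), (24, Vic, 15), (25, Ivy, 1), (33, Hal, 35), (34, Pat, 22), (40, Lee, 7), (7, Rae, 8), (8, Dee, 24)} with {(12, Quin, 29), (12, Wes, 26), (18, Tai, 2), (2, Hal, 9), (23, Hal, 13), (25, Pat, 10), (29, Quin, 38), (37, Cal, 24), (4, Ivy, 28), (40, Lee, 7), (6, Yan, 1), (7, Rae, 8)} → {(11, Jo, 22), (24, Vic, 15), (25, Ivy, 1), (33, Hal, 35), (34, Pat, 22), (8, Dee, 24)}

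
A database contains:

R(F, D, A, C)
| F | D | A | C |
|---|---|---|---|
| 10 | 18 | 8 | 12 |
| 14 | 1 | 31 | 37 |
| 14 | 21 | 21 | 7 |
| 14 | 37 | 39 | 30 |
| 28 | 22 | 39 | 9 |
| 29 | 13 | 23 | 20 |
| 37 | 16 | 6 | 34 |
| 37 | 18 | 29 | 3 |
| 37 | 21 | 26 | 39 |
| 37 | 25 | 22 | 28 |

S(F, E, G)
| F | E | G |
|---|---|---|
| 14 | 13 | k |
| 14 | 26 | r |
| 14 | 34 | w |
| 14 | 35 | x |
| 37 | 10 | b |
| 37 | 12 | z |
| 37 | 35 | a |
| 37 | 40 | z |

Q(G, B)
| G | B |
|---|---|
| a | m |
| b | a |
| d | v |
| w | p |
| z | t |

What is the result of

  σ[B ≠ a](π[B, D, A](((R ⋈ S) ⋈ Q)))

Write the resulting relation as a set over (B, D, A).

Natural join on F: {(14, 1, 31, 37, 13, k), (14, 1, 31, 37, 26, r), (14, 1, 31, 37, 34, w), (14, 1, 31, 37, 35, x), (14, 21, 21, 7, 13, k), (14, 21, 21, 7, 26, r), (14, 21, 21, 7, 34, w), (14, 21, 21, 7, 35, x), (14, 37, 39, 30, 13, k), (14, 37, 39, 30, 26, r), (14, 37, 39, 30, 34, w), (14, 37, 39, 30, 35, x), (37, 16, 6, 34, 10, b), (37, 16, 6, 34, 12, z), (37, 16, 6, 34, 35, a), (37, 16, 6, 34, 40, z), (37, 18, 29, 3, 10, b), (37, 18, 29, 3, 12, z), (37, 18, 29, 3, 35, a), (37, 18, 29, 3, 40, z), (37, 21, 26, 39, 10, b), (37, 21, 26, 39, 12, z), (37, 21, 26, 39, 35, a), (37, 21, 26, 39, 40, z), (37, 25, 22, 28, 10, b), (37, 25, 22, 28, 12, z), (37, 25, 22, 28, 35, a), (37, 25, 22, 28, 40, z)}
Natural join on G: {(14, 1, 31, 37, 34, w, p), (14, 21, 21, 7, 34, w, p), (14, 37, 39, 30, 34, w, p), (37, 16, 6, 34, 10, b, a), (37, 16, 6, 34, 12, z, t), (37, 16, 6, 34, 35, a, m), (37, 16, 6, 34, 40, z, t), (37, 18, 29, 3, 10, b, a), (37, 18, 29, 3, 12, z, t), (37, 18, 29, 3, 35, a, m), (37, 18, 29, 3, 40, z, t), (37, 21, 26, 39, 10, b, a), (37, 21, 26, 39, 12, z, t), (37, 21, 26, 39, 35, a, m), (37, 21, 26, 39, 40, z, t), (37, 25, 22, 28, 10, b, a), (37, 25, 22, 28, 12, z, t), (37, 25, 22, 28, 35, a, m), (37, 25, 22, 28, 40, z, t)}
π[B, D, A]: project onto (B, D, A) (4 duplicate(s) eliminated) → {(a, 16, 6), (a, 18, 29), (a, 21, 26), (a, 25, 22), (m, 16, 6), (m, 18, 29), (m, 21, 26), (m, 25, 22), (p, 1, 31), (p, 21, 21), (p, 37, 39), (t, 16, 6), (t, 18, 29), (t, 21, 26), (t, 25, 22)}
Selection B ≠ a: {(m, 16, 6), (m, 18, 29), (m, 21, 26), (m, 25, 22), (p, 1, 31), (p, 21, 21), (p, 37, 39), (t, 16, 6), (t, 18, 29), (t, 21, 26), (t, 25, 22)}

{(m, 16, 6), (m, 18, 29), (m, 21, 26), (m, 25, 22), (p, 1, 31), (p, 21, 21), (p, 37, 39), (t, 16, 6), (t, 18, 29), (t, 21, 26), (t, 25, 22)}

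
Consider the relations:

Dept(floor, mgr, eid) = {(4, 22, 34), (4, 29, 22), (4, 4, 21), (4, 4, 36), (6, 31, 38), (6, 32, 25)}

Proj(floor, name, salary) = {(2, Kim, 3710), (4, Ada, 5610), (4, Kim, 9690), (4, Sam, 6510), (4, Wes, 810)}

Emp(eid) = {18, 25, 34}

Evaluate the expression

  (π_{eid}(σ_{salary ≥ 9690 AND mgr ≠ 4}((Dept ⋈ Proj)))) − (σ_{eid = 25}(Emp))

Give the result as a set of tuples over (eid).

Joining Dept and Proj on floor yields {(4, 22, 34, Ada, 5610), (4, 22, 34, Kim, 9690), (4, 22, 34, Sam, 6510), (4, 22, 34, Wes, 810), (4, 29, 22, Ada, 5610), (4, 29, 22, Kim, 9690), (4, 29, 22, Sam, 6510), (4, 29, 22, Wes, 810), (4, 4, 21, Ada, 5610), (4, 4, 21, Kim, 9690), (4, 4, 21, Sam, 6510), (4, 4, 21, Wes, 810), (4, 4, 36, Ada, 5610), (4, 4, 36, Kim, 9690), (4, 4, 36, Sam, 6510), (4, 4, 36, Wes, 810)}.
Filtering on salary ≥ 9690 AND mgr ≠ 4 leaves {(4, 22, 34, Kim, 9690), (4, 29, 22, Kim, 9690)}.
Projecting to eid: {22, 34}
Filtering on eid = 25 leaves {25}.
Taking the difference: {22, 34}

{22, 34}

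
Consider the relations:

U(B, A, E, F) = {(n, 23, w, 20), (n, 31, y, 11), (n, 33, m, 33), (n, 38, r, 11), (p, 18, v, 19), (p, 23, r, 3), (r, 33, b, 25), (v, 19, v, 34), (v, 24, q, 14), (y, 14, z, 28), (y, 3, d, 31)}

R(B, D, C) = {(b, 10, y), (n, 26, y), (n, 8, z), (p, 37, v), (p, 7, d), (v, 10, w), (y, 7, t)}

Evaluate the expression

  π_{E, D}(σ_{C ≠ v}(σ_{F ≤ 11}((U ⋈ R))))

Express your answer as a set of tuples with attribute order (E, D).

Joining U and R on B yields {(n, 23, w, 20, 26, y), (n, 23, w, 20, 8, z), (n, 31, y, 11, 26, y), (n, 31, y, 11, 8, z), (n, 33, m, 33, 26, y), (n, 33, m, 33, 8, z), (n, 38, r, 11, 26, y), (n, 38, r, 11, 8, z), (p, 18, v, 19, 37, v), (p, 18, v, 19, 7, d), (p, 23, r, 3, 37, v), (p, 23, r, 3, 7, d), (v, 19, v, 34, 10, w), (v, 24, q, 14, 10, w), (y, 14, z, 28, 7, t), (y, 3, d, 31, 7, t)}.
Selection F ≤ 11: {(n, 31, y, 11, 26, y), (n, 31, y, 11, 8, z), (n, 38, r, 11, 26, y), (n, 38, r, 11, 8, z), (p, 23, r, 3, 37, v), (p, 23, r, 3, 7, d)}
Selection C ≠ v: {(n, 31, y, 11, 26, y), (n, 31, y, 11, 8, z), (n, 38, r, 11, 26, y), (n, 38, r, 11, 8, z), (p, 23, r, 3, 7, d)}
Keep only column(s) E, D: {(r, 26), (r, 7), (r, 8), (y, 26), (y, 8)}

{(r, 26), (r, 7), (r, 8), (y, 26), (y, 8)}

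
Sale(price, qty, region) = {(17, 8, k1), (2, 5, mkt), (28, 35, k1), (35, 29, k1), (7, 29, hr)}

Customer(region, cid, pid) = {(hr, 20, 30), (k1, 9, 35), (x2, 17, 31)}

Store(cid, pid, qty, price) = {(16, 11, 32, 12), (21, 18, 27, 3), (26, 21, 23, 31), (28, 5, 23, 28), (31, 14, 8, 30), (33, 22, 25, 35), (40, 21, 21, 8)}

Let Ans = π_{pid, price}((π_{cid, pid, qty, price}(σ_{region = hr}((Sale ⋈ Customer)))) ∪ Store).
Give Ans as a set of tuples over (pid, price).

Joining Sale and Customer on region yields {(17, 8, k1, 9, 35), (28, 35, k1, 9, 35), (35, 29, k1, 9, 35), (7, 29, hr, 20, 30)}.
Apply σ_{region = hr}; surviving tuples: {(7, 29, hr, 20, 30)}
π_{cid, pid, qty, price} gives {(20, 30, 29, 7)}.
Taking the union: {(16, 11, 32, 12), (20, 30, 29, 7), (21, 18, 27, 3), (26, 21, 23, 31), (28, 5, 23, 28), (31, 14, 8, 30), (33, 22, 25, 35), (40, 21, 21, 8)}
π_{pid, price} gives {(11, 12), (14, 30), (18, 3), (21, 31), (21, 8), (22, 35), (30, 7), (5, 28)}.

{(11, 12), (14, 30), (18, 3), (21, 31), (21, 8), (22, 35), (30, 7), (5, 28)}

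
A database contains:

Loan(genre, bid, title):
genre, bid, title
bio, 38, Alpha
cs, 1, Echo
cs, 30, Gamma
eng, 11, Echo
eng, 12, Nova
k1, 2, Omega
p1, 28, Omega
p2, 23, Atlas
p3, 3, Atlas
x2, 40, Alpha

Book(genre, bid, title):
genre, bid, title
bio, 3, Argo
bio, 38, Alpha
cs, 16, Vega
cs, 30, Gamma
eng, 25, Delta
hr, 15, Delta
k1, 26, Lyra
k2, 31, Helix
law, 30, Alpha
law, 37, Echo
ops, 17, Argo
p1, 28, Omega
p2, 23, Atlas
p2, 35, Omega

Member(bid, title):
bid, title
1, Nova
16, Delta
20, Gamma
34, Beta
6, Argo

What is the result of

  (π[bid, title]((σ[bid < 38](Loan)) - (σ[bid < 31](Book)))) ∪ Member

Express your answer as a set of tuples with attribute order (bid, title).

Filtering on bid < 38 leaves {(cs, 1, Echo), (cs, 30, Gamma), (eng, 11, Echo), (eng, 12, Nova), (k1, 2, Omega), (p1, 28, Omega), (p2, 23, Atlas), (p3, 3, Atlas)}.
Filtering on bid < 31 leaves {(bio, 3, Argo), (cs, 16, Vega), (cs, 30, Gamma), (eng, 25, Delta), (hr, 15, Delta), (k1, 26, Lyra), (law, 30, Alpha), (ops, 17, Argo), (p1, 28, Omega), (p2, 23, Atlas)}.
Taking the difference: {(cs, 1, Echo), (eng, 11, Echo), (eng, 12, Nova), (k1, 2, Omega), (p3, 3, Atlas)}
Keep only column(s) bid, title: {(1, Echo), (11, Echo), (12, Nova), (2, Omega), (3, Atlas)}
Taking the union: {(1, Echo), (1, Nova), (11, Echo), (12, Nova), (16, Delta), (2, Omega), (20, Gamma), (3, Atlas), (34, Beta), (6, Argo)}

{(1, Echo), (1, Nova), (11, Echo), (12, Nova), (16, Delta), (2, Omega), (20, Gamma), (3, Atlas), (34, Beta), (6, Argo)}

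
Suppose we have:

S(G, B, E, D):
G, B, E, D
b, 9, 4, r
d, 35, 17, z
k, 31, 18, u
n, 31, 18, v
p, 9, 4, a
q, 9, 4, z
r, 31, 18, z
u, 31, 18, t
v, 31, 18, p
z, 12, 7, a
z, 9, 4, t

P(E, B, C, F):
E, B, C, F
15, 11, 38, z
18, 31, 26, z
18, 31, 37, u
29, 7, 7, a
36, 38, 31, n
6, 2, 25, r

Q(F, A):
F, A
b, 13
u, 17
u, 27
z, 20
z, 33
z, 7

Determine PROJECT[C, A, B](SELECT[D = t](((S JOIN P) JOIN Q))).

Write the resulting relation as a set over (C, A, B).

S ⋈ P (natural join on B, E): {(k, 31, 18, u, 26, z), (k, 31, 18, u, 37, u), (n, 31, 18, v, 26, z), (n, 31, 18, v, 37, u), (r, 31, 18, z, 26, z), (r, 31, 18, z, 37, u), (u, 31, 18, t, 26, z), (u, 31, 18, t, 37, u), (v, 31, 18, p, 26, z), (v, 31, 18, p, 37, u)}
(S JOIN P) ⋈ Q (natural join on F): {(k, 31, 18, u, 26, z, 20), (k, 31, 18, u, 26, z, 33), (k, 31, 18, u, 26, z, 7), (k, 31, 18, u, 37, u, 17), (k, 31, 18, u, 37, u, 27), (n, 31, 18, v, 26, z, 20), (n, 31, 18, v, 26, z, 33), (n, 31, 18, v, 26, z, 7), (n, 31, 18, v, 37, u, 17), (n, 31, 18, v, 37, u, 27), (r, 31, 18, z, 26, z, 20), (r, 31, 18, z, 26, z, 33), (r, 31, 18, z, 26, z, 7), (r, 31, 18, z, 37, u, 17), (r, 31, 18, z, 37, u, 27), (u, 31, 18, t, 26, z, 20), (u, 31, 18, t, 26, z, 33), (u, 31, 18, t, 26, z, 7), (u, 31, 18, t, 37, u, 17), (u, 31, 18, t, 37, u, 27), (v, 31, 18, p, 26, z, 20), (v, 31, 18, p, 26, z, 33), (v, 31, 18, p, 26, z, 7), (v, 31, 18, p, 37, u, 17), (v, 31, 18, p, 37, u, 27)}
σ[D = t]: keep tuples satisfying D = t → {(u, 31, 18, t, 26, z, 20), (u, 31, 18, t, 26, z, 33), (u, 31, 18, t, 26, z, 7), (u, 31, 18, t, 37, u, 17), (u, 31, 18, t, 37, u, 27)}
π[C, A, B]: project onto (C, A, B) → {(26, 20, 31), (26, 33, 31), (26, 7, 31), (37, 17, 31), (37, 27, 31)}

{(26, 20, 31), (26, 33, 31), (26, 7, 31), (37, 17, 31), (37, 27, 31)}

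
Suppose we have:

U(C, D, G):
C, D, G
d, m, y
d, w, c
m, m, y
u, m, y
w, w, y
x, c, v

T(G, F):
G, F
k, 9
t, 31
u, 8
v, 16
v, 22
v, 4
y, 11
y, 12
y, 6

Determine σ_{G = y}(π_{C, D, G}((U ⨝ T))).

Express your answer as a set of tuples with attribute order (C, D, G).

{(d, m, y), (m, m, y), (u, m, y), (w, w, y)}

U ⋈ T (natural join on G): {(d, m, y, 11), (d, m, y, 12), (d, m, y, 6), (m, m, y, 11), (m, m, y, 12), (m, m, y, 6), (u, m, y, 11), (u, m, y, 12), (u, m, y, 6), (w, w, y, 11), (w, w, y, 12), (w, w, y, 6), (x, c, v, 16), (x, c, v, 22), (x, c, v, 4)}
π_{C, D, G} gives {(d, m, y), (m, m, y), (u, m, y), (w, w, y), (x, c, v)} (10 duplicate(s) eliminated).
σ[G = y]: keep tuples satisfying G = y → {(d, m, y), (m, m, y), (u, m, y), (w, w, y)}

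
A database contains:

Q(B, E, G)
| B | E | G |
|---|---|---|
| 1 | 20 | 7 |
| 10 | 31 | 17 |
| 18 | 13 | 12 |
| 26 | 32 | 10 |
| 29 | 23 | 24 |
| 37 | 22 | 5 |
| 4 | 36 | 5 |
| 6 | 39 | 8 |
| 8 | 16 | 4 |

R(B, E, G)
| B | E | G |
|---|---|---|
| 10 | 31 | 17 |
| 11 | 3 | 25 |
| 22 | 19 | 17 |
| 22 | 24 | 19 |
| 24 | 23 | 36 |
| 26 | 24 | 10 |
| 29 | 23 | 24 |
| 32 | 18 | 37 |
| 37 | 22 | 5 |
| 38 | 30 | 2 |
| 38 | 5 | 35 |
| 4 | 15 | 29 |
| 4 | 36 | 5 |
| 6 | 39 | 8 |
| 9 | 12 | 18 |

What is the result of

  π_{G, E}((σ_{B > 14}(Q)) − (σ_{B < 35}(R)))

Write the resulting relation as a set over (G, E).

Selection B > 14: {(18, 13, 12), (26, 32, 10), (29, 23, 24), (37, 22, 5)}
Selection B < 35: {(10, 31, 17), (11, 3, 25), (22, 19, 17), (22, 24, 19), (24, 23, 36), (26, 24, 10), (29, 23, 24), (32, 18, 37), (4, 15, 29), (4, 36, 5), (6, 39, 8), (9, 12, 18)}
Taking the difference: {(18, 13, 12), (26, 32, 10), (37, 22, 5)}
π_{G, E} gives {(10, 32), (12, 13), (5, 22)}.

{(10, 32), (12, 13), (5, 22)}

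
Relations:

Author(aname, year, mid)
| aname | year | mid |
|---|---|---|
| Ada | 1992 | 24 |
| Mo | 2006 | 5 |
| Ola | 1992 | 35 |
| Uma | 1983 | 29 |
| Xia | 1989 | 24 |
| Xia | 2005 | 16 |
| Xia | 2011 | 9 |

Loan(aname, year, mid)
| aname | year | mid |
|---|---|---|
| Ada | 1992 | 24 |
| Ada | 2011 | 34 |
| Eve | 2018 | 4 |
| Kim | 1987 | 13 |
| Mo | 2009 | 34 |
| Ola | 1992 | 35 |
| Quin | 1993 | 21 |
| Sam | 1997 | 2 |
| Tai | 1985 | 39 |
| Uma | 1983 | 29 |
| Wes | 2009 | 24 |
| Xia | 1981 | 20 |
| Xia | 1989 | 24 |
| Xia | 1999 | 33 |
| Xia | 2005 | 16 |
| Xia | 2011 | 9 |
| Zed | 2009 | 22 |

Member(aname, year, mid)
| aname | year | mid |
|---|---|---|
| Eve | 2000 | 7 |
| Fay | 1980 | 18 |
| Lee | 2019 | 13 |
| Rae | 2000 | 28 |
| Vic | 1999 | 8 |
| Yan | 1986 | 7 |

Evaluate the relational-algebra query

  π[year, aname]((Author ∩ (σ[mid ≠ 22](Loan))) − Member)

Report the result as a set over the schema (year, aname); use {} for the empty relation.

σ[mid ≠ 22]: keep tuples satisfying mid ≠ 22 → {(Ada, 1992, 24), (Ada, 2011, 34), (Eve, 2018, 4), (Kim, 1987, 13), (Mo, 2009, 34), (Ola, 1992, 35), (Quin, 1993, 21), (Sam, 1997, 2), (Tai, 1985, 39), (Uma, 1983, 29), (Wes, 2009, 24), (Xia, 1981, 20), (Xia, 1989, 24), (Xia, 1999, 33), (Xia, 2005, 16), (Xia, 2011, 9)}
Set intersection of the two operands is {(Ada, 1992, 24), (Ola, 1992, 35), (Uma, 1983, 29), (Xia, 1989, 24), (Xia, 2005, 16), (Xia, 2011, 9)}.
Set difference of the two operands is {(Ada, 1992, 24), (Ola, 1992, 35), (Uma, 1983, 29), (Xia, 1989, 24), (Xia, 2005, 16), (Xia, 2011, 9)}.
π_{year, aname} gives {(1983, Uma), (1989, Xia), (1992, Ada), (1992, Ola), (2005, Xia), (2011, Xia)}.

{(1983, Uma), (1989, Xia), (1992, Ada), (1992, Ola), (2005, Xia), (2011, Xia)}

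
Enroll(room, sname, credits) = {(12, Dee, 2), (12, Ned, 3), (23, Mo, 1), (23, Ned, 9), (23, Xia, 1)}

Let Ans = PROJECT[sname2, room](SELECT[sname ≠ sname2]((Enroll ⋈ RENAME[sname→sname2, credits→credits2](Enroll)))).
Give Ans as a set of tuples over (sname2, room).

{(Dee, 12), (Mo, 23), (Ned, 12), (Ned, 23), (Xia, 23)}

ρ[sname→sname2, credits→credits2]: schema becomes (room, sname2, credits2); tuples unchanged.
Joining Enroll and RENAME[sname→sname2, credits→credits2](Enroll) on room yields {(12, Dee, 2, Dee, 2), (12, Dee, 2, Ned, 3), (12, Ned, 3, Dee, 2), (12, Ned, 3, Ned, 3), (23, Mo, 1, Mo, 1), (23, Mo, 1, Ned, 9), (23, Mo, 1, Xia, 1), (23, Ned, 9, Mo, 1), (23, Ned, 9, Ned, 9), (23, Ned, 9, Xia, 1), (23, Xia, 1, Mo, 1), (23, Xia, 1, Ned, 9), (23, Xia, 1, Xia, 1)}.
Filtering on sname ≠ sname2 leaves {(12, Dee, 2, Ned, 3), (12, Ned, 3, Dee, 2), (23, Mo, 1, Ned, 9), (23, Mo, 1, Xia, 1), (23, Ned, 9, Mo, 1), (23, Ned, 9, Xia, 1), (23, Xia, 1, Mo, 1), (23, Xia, 1, Ned, 9)}.
π[sname2, room]: project onto (sname2, room) (3 duplicate(s) eliminated) → {(Dee, 12), (Mo, 23), (Ned, 12), (Ned, 23), (Xia, 23)}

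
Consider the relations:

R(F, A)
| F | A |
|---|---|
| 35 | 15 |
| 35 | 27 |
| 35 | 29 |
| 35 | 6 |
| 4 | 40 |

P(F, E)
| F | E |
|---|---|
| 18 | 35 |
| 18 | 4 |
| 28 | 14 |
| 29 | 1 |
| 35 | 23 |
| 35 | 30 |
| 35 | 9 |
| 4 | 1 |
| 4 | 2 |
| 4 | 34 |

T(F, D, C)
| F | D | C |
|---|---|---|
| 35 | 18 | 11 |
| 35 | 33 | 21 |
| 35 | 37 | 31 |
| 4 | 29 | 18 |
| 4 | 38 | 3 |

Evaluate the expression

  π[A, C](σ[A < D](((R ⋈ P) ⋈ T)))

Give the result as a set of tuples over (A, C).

R ⋈ P (natural join on F): {(35, 15, 23), (35, 15, 30), (35, 15, 9), (35, 27, 23), (35, 27, 30), (35, 27, 9), (35, 29, 23), (35, 29, 30), (35, 29, 9), (35, 6, 23), (35, 6, 30), (35, 6, 9), (4, 40, 1), (4, 40, 2), (4, 40, 34)}
(R ⋈ P) ⋈ T (natural join on F): {(35, 15, 23, 18, 11), (35, 15, 23, 33, 21), (35, 15, 23, 37, 31), (35, 15, 30, 18, 11), (35, 15, 30, 33, 21), (35, 15, 30, 37, 31), (35, 15, 9, 18, 11), (35, 15, 9, 33, 21), (35, 15, 9, 37, 31), (35, 27, 23, 18, 11), (35, 27, 23, 33, 21), (35, 27, 23, 37, 31), (35, 27, 30, 18, 11), (35, 27, 30, 33, 21), (35, 27, 30, 37, 31), (35, 27, 9, 18, 11), (35, 27, 9, 33, 21), (35, 27, 9, 37, 31), (35, 29, 23, 18, 11), (35, 29, 23, 33, 21), (35, 29, 23, 37, 31), (35, 29, 30, 18, 11), (35, 29, 30, 33, 21), (35, 29, 30, 37, 31), (35, 29, 9, 18, 11), (35, 29, 9, 33, 21), (35, 29, 9, 37, 31), (35, 6, 23, 18, 11), (35, 6, 23, 33, 21), (35, 6, 23, 37, 31), (35, 6, 30, 18, 11), (35, 6, 30, 33, 21), (35, 6, 30, 37, 31), (35, 6, 9, 18, 11), (35, 6, 9, 33, 21), (35, 6, 9, 37, 31), (4, 40, 1, 29, 18), (4, 40, 1, 38, 3), (4, 40, 2, 29, 18), (4, 40, 2, 38, 3), (4, 40, 34, 29, 18), (4, 40, 34, 38, 3)}
σ[A < D]: keep tuples satisfying A < D → {(35, 15, 23, 18, 11), (35, 15, 23, 33, 21), (35, 15, 23, 37, 31), (35, 15, 30, 18, 11), (35, 15, 30, 33, 21), (35, 15, 30, 37, 31), (35, 15, 9, 18, 11), (35, 15, 9, 33, 21), (35, 15, 9, 37, 31), (35, 27, 23, 33, 21), (35, 27, 23, 37, 31), (35, 27, 30, 33, 21), (35, 27, 30, 37, 31), (35, 27, 9, 33, 21), (35, 27, 9, 37, 31), (35, 29, 23, 33, 21), (35, 29, 23, 37, 31), (35, 29, 30, 33, 21), (35, 29, 30, 37, 31), (35, 29, 9, 33, 21), (35, 29, 9, 37, 31), (35, 6, 23, 18, 11), (35, 6, 23, 33, 21), (35, 6, 23, 37, 31), (35, 6, 30, 18, 11), (35, 6, 30, 33, 21), (35, 6, 30, 37, 31), (35, 6, 9, 18, 11), (35, 6, 9, 33, 21), (35, 6, 9, 37, 31)}
π[A, C]: project onto (A, C) (20 duplicate(s) eliminated) → {(15, 11), (15, 21), (15, 31), (27, 21), (27, 31), (29, 21), (29, 31), (6, 11), (6, 21), (6, 31)}

{(15, 11), (15, 21), (15, 31), (27, 21), (27, 31), (29, 21), (29, 31), (6, 11), (6, 21), (6, 31)}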